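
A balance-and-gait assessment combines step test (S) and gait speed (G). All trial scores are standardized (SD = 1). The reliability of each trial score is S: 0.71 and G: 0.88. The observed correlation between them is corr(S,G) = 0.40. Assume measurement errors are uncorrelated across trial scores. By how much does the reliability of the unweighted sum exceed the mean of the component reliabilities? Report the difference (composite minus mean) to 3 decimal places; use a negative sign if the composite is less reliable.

0.059

Var(sum) = 2 + 0.8 = 2.8; true-score variance = 1.59 + 0.8 = 2.39; composite reliability = 0.8536.
Mean component reliability = 0.7950.
Difference = 0.8536 − 0.7950 = 0.059.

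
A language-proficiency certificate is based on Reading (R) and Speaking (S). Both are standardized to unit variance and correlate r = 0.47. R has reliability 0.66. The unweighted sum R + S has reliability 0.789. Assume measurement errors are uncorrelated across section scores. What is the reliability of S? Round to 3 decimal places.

0.720

Var(R+S) = 2 + 2·0.47 = 2.940.
True-score variance = ρ_R + ρ_S + 2·0.47, so 0.789 = (0.66 + ρ_S + 0.94) / 2.940.
ρ_S = 0.789·2.940 − 0.66 − 0.94 = 0.720.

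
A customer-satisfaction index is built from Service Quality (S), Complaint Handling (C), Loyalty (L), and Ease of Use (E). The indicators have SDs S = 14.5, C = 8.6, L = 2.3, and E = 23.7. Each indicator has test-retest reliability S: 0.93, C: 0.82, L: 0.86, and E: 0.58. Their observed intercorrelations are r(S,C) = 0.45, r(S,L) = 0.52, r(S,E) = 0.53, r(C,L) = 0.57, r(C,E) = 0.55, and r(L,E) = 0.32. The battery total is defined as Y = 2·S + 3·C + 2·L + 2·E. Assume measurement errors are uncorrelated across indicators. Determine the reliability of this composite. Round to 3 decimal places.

Var(Y) = 2²·14.5² + 3²·8.6² + 2²·2.3² + 2²·23.7² + 2·[6·14.5·8.6·0.45 + 4·14.5·2.3·0.52 + 4·14.5·23.7·0.53 + 6·8.6·2.3·0.57 + 6·8.6·23.7·0.55 + 4·2.3·23.7·0.32] = 3774.56 + 3889.24 = 7663.8.
Under uncorrelated errors the observed covariances equal the true-score covariances, so only the own-variance terms attenuate.
True-score variance = [2²·14.5²·0.93 + 3²·8.6²·0.82 + 2²·2.3²·0.86 + 2²·23.7²·0.58] + 3889.24 = 2649.27 + 3889.24 = 6538.52.
Reliability = 6538.52 / 7663.8 = 0.853.

0.853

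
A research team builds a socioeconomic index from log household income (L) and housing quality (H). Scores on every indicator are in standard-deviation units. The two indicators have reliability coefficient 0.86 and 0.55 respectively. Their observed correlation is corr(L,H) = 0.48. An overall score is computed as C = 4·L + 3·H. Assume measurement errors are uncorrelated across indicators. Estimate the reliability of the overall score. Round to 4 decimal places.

0.8278

Var(C) = 4² + 3² + 2·[12·0.48] = 25 + 11.52 = 36.52.
Under uncorrelated errors the observed covariances equal the true-score covariances, so only the own-variance terms attenuate.
True-score variance = [4²·0.86 + 3²·0.55] + 11.52 = 18.71 + 11.52 = 30.23.
Reliability = 30.23 / 36.52 = 0.8278.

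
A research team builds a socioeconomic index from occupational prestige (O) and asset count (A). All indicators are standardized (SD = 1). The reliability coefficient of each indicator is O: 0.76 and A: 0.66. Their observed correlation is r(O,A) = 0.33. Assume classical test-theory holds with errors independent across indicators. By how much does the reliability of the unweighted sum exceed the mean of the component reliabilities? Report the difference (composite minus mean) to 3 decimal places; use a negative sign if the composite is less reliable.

Var(sum) = 2 + 0.66 = 2.66; true-score variance = 1.42 + 0.66 = 2.08; composite reliability = 0.7820.
Mean component reliability = 0.7100.
Difference = 0.7820 − 0.7100 = 0.072.

0.072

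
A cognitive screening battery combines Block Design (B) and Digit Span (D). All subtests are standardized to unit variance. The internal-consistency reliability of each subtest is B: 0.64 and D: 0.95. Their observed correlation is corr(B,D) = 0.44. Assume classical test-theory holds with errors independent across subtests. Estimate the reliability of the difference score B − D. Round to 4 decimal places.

0.6339

Var(B−D) = 1 + 1 − 2·0.44 = 2 − 0.88 = 1.12.
Under uncorrelated errors the observed covariances equal the true-score covariances, so only the own-variance terms attenuate.
True-score variance = [0.64 + 0.95] − 0.88 = 1.59 − 0.88 = 0.71.
Reliability = 0.71 / 1.12 = 0.6339.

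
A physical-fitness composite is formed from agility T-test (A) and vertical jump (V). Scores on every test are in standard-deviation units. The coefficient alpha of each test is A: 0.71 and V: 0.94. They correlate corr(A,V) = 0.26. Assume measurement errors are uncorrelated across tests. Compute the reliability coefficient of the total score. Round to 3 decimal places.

Var(A+V) = 2 + 2·[0.26] = 2 + 0.52 = 2.52.
Because errors are independent across components, Cov(Tᵢ,Tⱼ) = Cov(Xᵢ,Xⱼ); the off-diagonal part of the true-score variance is the same as above.
True-score variance = [0.71 + 0.94] + 0.52 = 1.65 + 0.52 = 2.17.
Reliability = 2.17 / 2.52 = 0.861.

0.861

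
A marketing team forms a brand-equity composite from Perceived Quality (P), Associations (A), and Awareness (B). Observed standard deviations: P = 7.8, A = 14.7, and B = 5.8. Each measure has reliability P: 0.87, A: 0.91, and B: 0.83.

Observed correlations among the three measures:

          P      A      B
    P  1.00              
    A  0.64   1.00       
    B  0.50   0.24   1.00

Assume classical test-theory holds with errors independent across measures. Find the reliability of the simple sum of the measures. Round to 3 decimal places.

Var(P+A+B) = 7.8² + 14.7² + 5.8² + 2·[7.8·14.7·0.64 + 7.8·5.8·0.50 + 14.7·5.8·0.24] = 310.57 + 232.93 = 543.5.
Because errors are independent across components, Cov(Tᵢ,Tⱼ) = Cov(Xᵢ,Xⱼ); the off-diagonal part of the true-score variance is the same as above.
True-score variance = [7.8²·0.87 + 14.7²·0.91 + 5.8²·0.83] + 232.93 = 277.494 + 232.93 = 510.423.
Reliability = 510.423 / 543.5 = 0.939.

0.939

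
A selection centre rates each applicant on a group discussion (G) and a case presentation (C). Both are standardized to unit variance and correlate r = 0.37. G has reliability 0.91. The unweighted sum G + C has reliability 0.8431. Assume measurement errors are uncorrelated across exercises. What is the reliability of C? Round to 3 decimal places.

0.660

Var(G+C) = 2 + 2·0.37 = 2.740.
True-score variance = ρ_G + ρ_C + 2·0.37, so 0.8431 = (0.91 + ρ_C + 0.74) / 2.740.
ρ_C = 0.8431·2.740 − 0.91 − 0.74 = 0.660.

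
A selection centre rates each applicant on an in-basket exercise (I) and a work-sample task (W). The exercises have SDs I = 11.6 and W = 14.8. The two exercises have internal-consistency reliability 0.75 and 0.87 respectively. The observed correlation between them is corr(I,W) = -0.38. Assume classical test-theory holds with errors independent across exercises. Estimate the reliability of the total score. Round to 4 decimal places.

0.7216

Var(I+W) = 11.6² + 14.8² + 2·[11.6·14.8·(-0.38)] = 353.6 − 130.477 = 223.123.
Under uncorrelated errors the observed covariances equal the true-score covariances, so only the own-variance terms attenuate.
True-score variance = [11.6²·0.75 + 14.8²·0.87] − 130.477 = 291.485 − 130.477 = 161.008.
Reliability = 161.008 / 223.123 = 0.7216.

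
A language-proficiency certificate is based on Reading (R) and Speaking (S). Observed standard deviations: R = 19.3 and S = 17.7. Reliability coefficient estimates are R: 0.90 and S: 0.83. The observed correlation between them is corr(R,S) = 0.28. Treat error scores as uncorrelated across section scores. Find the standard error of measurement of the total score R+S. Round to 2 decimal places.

Var(total) = 685.78 + 191.302 = 877.082.
True-score variance = 595.272 + 191.302 = 786.573, so reliability = 0.8968.
Error variance = 877.082 − 786.573 = 90.5083; SEM = √90.5083 = 9.51.

9.51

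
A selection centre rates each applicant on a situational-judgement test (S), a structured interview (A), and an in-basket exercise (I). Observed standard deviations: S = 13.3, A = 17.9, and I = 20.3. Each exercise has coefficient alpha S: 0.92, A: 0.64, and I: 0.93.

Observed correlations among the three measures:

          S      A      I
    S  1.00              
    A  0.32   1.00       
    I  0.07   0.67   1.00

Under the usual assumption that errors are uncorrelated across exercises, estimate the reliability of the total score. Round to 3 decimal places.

Var(S+A+I) = 13.3² + 17.9² + 20.3² + 2·[13.3·17.9·0.32 + 13.3·20.3·0.07 + 17.9·20.3·0.67] = 909.39 + 677.079 = 1586.47.
Under uncorrelated errors the observed covariances equal the true-score covariances, so only the own-variance terms attenuate.
True-score variance = [13.3²·0.92 + 17.9²·0.64 + 20.3²·0.93] + 677.079 = 751.045 + 677.079 = 1428.12.
Reliability = 1428.12 / 1586.47 = 0.900.

0.900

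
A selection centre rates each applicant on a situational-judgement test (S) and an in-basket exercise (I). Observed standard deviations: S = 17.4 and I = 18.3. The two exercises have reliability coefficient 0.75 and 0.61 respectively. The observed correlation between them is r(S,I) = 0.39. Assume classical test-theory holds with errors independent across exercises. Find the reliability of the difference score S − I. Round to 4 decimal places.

Var(S−I) = 17.4² + 18.3² − 2·17.4·18.3·0.39 = 637.65 − 248.368 = 389.282.
Under uncorrelated errors the observed covariances equal the true-score covariances, so only the own-variance terms attenuate.
True-score variance = [17.4²·0.75 + 18.3²·0.61] − 248.368 = 431.353 − 248.368 = 182.985.
Reliability = 182.985 / 389.282 = 0.4701.

0.4701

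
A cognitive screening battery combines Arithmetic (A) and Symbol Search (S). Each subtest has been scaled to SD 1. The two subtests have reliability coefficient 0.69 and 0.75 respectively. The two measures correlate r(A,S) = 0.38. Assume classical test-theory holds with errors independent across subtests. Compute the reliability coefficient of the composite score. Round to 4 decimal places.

0.7971

Var(A+S) = 2 + 2·[0.38] = 2 + 0.76 = 2.76.
Under uncorrelated errors the observed covariances equal the true-score covariances, so only the own-variance terms attenuate.
True-score variance = [0.69 + 0.75] + 0.76 = 1.44 + 0.76 = 2.2.
Reliability = 2.2 / 2.76 = 0.7971.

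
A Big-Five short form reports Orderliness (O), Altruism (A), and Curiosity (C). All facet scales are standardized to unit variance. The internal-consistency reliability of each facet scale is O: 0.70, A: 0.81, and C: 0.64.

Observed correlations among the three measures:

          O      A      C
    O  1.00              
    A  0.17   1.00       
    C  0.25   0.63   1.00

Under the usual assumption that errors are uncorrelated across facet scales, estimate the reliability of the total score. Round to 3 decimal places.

Var(O+A+C) = 3 + 2·[0.17 + 0.25 + 0.63] = 3 + 2.1 = 5.1.
Because errors are independent across components, Cov(Tᵢ,Tⱼ) = Cov(Xᵢ,Xⱼ); the off-diagonal part of the true-score variance is the same as above.
True-score variance = [0.70 + 0.81 + 0.64] + 2.1 = 2.15 + 2.1 = 4.25.
Reliability = 4.25 / 5.1 = 0.833.

0.833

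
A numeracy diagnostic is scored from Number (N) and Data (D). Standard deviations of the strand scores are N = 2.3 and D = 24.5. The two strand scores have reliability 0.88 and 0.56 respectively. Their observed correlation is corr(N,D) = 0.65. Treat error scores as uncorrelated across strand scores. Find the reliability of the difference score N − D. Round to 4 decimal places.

Var(N−D) = 2.3² + 24.5² − 2·2.3·24.5·0.65 = 605.54 − 73.255 = 532.285.
Under uncorrelated errors the observed covariances equal the true-score covariances, so only the own-variance terms attenuate.
True-score variance = [2.3²·0.88 + 24.5²·0.56] − 73.255 = 340.795 − 73.255 = 267.54.
Reliability = 267.54 / 532.285 = 0.5026.

0.5026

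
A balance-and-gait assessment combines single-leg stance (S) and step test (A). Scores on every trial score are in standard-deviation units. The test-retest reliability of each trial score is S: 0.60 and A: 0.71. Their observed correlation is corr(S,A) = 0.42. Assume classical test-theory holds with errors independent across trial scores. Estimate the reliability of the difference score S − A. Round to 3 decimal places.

Var(S−A) = 1 + 1 − 2·0.42 = 2 − 0.84 = 1.16.
With uncorrelated errors the cross-covariances are all true-score covariance, so they carry over unchanged; only the diagonal terms shrink to ρᵢσᵢ².
True-score variance = [0.60 + 0.71] − 0.84 = 1.31 − 0.84 = 0.47.
Reliability = 0.47 / 1.16 = 0.405.

0.405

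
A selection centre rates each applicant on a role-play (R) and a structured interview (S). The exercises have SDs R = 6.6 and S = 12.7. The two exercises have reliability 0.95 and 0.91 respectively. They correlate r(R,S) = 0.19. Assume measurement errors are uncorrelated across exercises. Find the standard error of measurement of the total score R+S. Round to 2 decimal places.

Var(total) = 204.85 + 31.8516 = 236.702.
True-score variance = 188.156 + 31.8516 = 220.007, so reliability = 0.9295.
Error variance = 236.702 − 220.007 = 16.6941; SEM = √16.6941 = 4.09.

4.09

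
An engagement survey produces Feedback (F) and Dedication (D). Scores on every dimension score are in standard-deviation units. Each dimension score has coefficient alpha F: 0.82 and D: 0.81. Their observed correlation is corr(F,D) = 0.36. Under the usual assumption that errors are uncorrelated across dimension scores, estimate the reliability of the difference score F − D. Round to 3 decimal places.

0.711

Var(F−D) = 1 + 1 − 2·0.36 = 2 − 0.72 = 1.28.
With uncorrelated errors the cross-covariances are all true-score covariance, so they carry over unchanged; only the diagonal terms shrink to ρᵢσᵢ².
True-score variance = [0.82 + 0.81] − 0.72 = 1.63 − 0.72 = 0.91.
Reliability = 0.91 / 1.28 = 0.711.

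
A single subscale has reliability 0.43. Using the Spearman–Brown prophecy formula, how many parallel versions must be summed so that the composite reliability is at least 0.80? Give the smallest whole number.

k ≥ ρ*(1−ρ₁)/(ρ₁(1−ρ*)) = 0.80·0.57 / (0.43·0.20) = 5.302.
Smallest integer k = 6.

6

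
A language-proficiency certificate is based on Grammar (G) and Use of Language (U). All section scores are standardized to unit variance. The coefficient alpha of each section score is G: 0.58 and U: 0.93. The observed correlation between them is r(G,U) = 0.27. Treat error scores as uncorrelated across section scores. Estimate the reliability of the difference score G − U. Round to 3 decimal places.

Var(G−U) = 1 + 1 − 2·0.27 = 2 − 0.54 = 1.46.
With uncorrelated errors the cross-covariances are all true-score covariance, so they carry over unchanged; only the diagonal terms shrink to ρᵢσᵢ².
True-score variance = [0.58 + 0.93] − 0.54 = 1.51 − 0.54 = 0.97.
Reliability = 0.97 / 1.46 = 0.664.

0.664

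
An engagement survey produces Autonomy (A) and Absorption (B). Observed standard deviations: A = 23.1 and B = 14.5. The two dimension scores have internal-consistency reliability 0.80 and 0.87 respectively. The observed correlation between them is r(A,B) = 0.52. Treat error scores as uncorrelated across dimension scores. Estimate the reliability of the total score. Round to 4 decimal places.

Var(A+B) = 23.1² + 14.5² + 2·[23.1·14.5·0.52] = 743.86 + 348.348 = 1092.21.
Because errors are independent across components, Cov(Tᵢ,Tⱼ) = Cov(Xᵢ,Xⱼ); the off-diagonal part of the true-score variance is the same as above.
True-score variance = [23.1²·0.80 + 14.5²·0.87] + 348.348 = 609.806 + 348.348 = 958.154.
Reliability = 958.154 / 1092.21 = 0.8773.

0.8773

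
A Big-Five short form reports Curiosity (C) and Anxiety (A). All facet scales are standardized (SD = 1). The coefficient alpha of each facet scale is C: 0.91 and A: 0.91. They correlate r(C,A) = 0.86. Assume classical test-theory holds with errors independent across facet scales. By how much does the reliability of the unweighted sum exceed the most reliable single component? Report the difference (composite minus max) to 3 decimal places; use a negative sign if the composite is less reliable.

Var(sum) = 2 + 1.72 = 3.72; true-score variance = 1.82 + 1.72 = 3.54; composite reliability = 0.9516.
Max component reliability = 0.9100.
Difference = 0.9516 − 0.9100 = 0.042.

0.042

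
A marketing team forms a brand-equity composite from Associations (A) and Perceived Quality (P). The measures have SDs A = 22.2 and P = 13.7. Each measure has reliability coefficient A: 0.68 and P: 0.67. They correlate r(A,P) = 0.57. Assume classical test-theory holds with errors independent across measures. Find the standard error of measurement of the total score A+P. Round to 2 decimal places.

14.82

Var(total) = 680.53 + 346.72 = 1027.25.
True-score variance = 460.884 + 346.72 = 807.603, so reliability = 0.7862.
Error variance = 1027.25 − 807.603 = 219.646; SEM = √219.646 = 14.82.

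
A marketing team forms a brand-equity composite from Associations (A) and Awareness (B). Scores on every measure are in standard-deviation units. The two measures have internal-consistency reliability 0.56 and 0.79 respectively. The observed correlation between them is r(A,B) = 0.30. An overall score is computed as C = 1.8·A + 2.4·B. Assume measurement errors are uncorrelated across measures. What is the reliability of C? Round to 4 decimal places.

Var(C) = 1.8² + 2.4² + 2·[4.32·0.30] = 9 + 2.592 = 11.592.
Under uncorrelated errors the observed covariances equal the true-score covariances, so only the own-variance terms attenuate.
True-score variance = [1.8²·0.56 + 2.4²·0.79] + 2.592 = 6.3648 + 2.592 = 8.9568.
Reliability = 8.9568 / 11.592 = 0.7727.

0.7727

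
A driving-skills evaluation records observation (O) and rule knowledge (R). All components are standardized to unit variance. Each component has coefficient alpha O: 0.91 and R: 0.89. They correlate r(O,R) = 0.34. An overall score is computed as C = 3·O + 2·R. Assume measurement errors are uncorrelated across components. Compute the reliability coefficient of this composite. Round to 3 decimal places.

0.927

Var(C) = 3² + 2² + 2·[6·0.34] = 13 + 4.08 = 17.08.
With uncorrelated errors the cross-covariances are all true-score covariance, so they carry over unchanged; only the diagonal terms shrink to ρᵢσᵢ².
True-score variance = [3²·0.91 + 2²·0.89] + 4.08 = 11.75 + 4.08 = 15.83.
Reliability = 15.83 / 17.08 = 0.927.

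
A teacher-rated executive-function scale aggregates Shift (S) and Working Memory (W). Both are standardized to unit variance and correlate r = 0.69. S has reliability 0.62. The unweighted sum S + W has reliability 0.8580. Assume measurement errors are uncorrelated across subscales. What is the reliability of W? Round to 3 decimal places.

Var(S+W) = 2 + 2·0.69 = 3.380.
True-score variance = ρ_S + ρ_W + 2·0.69, so 0.8580 = (0.62 + ρ_W + 1.38) / 3.380.
ρ_W = 0.8580·3.380 − 0.62 − 1.38 = 0.900.

0.900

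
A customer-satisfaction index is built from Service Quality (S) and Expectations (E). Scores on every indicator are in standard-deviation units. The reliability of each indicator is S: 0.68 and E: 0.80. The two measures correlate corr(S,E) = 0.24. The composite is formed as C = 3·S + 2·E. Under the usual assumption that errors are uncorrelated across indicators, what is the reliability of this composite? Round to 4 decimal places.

Var(C) = 3² + 2² + 2·[6·0.24] = 13 + 2.88 = 15.88.
Under uncorrelated errors the observed covariances equal the true-score covariances, so only the own-variance terms attenuate.
True-score variance = [3²·0.68 + 2²·0.80] + 2.88 = 9.32 + 2.88 = 12.2.
Reliability = 12.2 / 15.88 = 0.7683.

0.7683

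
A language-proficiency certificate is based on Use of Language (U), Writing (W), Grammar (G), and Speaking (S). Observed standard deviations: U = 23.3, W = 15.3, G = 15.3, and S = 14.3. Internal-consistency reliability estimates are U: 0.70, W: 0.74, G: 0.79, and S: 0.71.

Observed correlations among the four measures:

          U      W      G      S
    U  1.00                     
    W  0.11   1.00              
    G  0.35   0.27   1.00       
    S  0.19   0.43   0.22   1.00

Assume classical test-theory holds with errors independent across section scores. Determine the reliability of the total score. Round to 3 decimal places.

0.840

Var(U+W+G+S) = 23.3² + 15.3² + 15.3² + 14.3² + 2·[23.3·15.3·0.11 + 23.3·15.3·0.35 + 23.3·14.3·0.19 + 15.3·15.3·0.27 + 15.3·14.3·0.43 + 15.3·14.3·0.22] = 1215.56 + 865.419 = 2080.98.
Because errors are independent across components, Cov(Tᵢ,Tⱼ) = Cov(Xᵢ,Xⱼ); the off-diagonal part of the true-score variance is the same as above.
True-score variance = [23.3²·0.70 + 15.3²·0.74 + 15.3²·0.79 + 14.3²·0.71] + 865.419 = 883.369 + 865.419 = 1748.79.
Reliability = 1748.79 / 2080.98 = 0.840.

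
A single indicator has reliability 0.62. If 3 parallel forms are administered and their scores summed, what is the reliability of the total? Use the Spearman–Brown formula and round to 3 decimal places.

ρ_k = kρ / (1 + (k−1)ρ) = 3·0.62 / (1 + 2·0.62) = 1.860 / 2.240 = 0.830.

0.830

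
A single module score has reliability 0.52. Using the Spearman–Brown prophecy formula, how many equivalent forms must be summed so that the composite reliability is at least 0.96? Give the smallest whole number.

k ≥ ρ*(1−ρ₁)/(ρ₁(1−ρ*)) = 0.96·0.48 / (0.52·0.04) = 22.154.
Smallest integer k = 23.

23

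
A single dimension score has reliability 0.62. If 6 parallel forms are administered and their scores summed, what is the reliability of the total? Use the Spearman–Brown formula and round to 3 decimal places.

0.907

ρ_k = kρ / (1 + (k−1)ρ) = 6·0.62 / (1 + 5·0.62) = 3.720 / 4.100 = 0.907.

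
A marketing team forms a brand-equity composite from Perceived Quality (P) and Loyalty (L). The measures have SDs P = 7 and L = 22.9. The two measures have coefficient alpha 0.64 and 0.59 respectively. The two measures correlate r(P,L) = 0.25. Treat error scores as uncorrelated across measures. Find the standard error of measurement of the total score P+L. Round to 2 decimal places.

Var(total) = 573.41 + 80.15 = 653.56.
True-score variance = 340.762 + 80.15 = 420.912, so reliability = 0.6440.
Error variance = 653.56 − 420.912 = 232.648; SEM = √232.648 = 15.25.

15.25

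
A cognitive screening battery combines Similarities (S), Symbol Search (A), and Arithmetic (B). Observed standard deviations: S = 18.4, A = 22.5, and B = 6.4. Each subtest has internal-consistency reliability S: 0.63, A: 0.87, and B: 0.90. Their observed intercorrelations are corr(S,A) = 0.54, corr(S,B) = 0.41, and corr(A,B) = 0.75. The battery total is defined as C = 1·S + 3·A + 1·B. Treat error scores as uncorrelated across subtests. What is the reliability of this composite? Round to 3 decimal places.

0.897

Var(C) = 18.4² + 3²·22.5² + 6.4² + 2·[3·18.4·22.5·0.54 + 18.4·6.4·0.41 + 3·22.5·6.4·0.75] = 4935.77 + 2085.92 = 7021.69.
Because errors are independent across components, Cov(Tᵢ,Tⱼ) = Cov(Xᵢ,Xⱼ); the off-diagonal part of the true-score variance is the same as above.
True-score variance = [18.4²·0.63 + 3²·22.5²·0.87 + 6.4²·0.90] + 2085.92 = 4214.09 + 2085.92 = 6300.02.
Reliability = 6300.02 / 7021.69 = 0.897.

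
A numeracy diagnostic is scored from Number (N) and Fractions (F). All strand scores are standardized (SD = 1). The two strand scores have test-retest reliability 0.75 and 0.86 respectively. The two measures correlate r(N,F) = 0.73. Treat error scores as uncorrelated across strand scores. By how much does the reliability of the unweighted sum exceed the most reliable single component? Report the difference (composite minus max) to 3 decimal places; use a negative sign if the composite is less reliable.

0.027

Var(sum) = 2 + 1.46 = 3.46; true-score variance = 1.61 + 1.46 = 3.07; composite reliability = 0.8873.
Max component reliability = 0.8600.
Difference = 0.8873 − 0.8600 = 0.027.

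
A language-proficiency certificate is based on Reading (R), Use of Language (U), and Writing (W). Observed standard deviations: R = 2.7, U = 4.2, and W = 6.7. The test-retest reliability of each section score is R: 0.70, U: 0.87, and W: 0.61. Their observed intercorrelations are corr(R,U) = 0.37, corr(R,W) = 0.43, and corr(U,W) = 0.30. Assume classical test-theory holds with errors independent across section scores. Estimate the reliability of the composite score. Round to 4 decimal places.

Var(R+U+W) = 2.7² + 4.2² + 6.7² + 2·[2.7·4.2·0.37 + 2.7·6.7·0.43 + 4.2·6.7·0.30] = 69.82 + 40.833 = 110.653.
With uncorrelated errors the cross-covariances are all true-score covariance, so they carry over unchanged; only the diagonal terms shrink to ρᵢσᵢ².
True-score variance = [2.7²·0.70 + 4.2²·0.87 + 6.7²·0.61] + 40.833 = 47.8327 + 40.833 = 88.6657.
Reliability = 88.6657 / 110.653 = 0.8013.

0.8013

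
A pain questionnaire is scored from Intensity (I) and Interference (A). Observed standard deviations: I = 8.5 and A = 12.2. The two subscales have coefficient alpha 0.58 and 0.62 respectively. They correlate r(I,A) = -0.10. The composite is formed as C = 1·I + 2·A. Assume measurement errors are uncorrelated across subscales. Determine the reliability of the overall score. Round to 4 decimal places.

Var(C) = 8.5² + 2²·12.2² + 2·[2·8.5·12.2·(-0.10)] = 667.61 − 41.48 = 626.13.
Under uncorrelated errors the observed covariances equal the true-score covariances, so only the own-variance terms attenuate.
True-score variance = [8.5²·0.58 + 2²·12.2²·0.62] − 41.48 = 411.028 − 41.48 = 369.548.
Reliability = 369.548 / 626.13 = 0.5902.

0.5902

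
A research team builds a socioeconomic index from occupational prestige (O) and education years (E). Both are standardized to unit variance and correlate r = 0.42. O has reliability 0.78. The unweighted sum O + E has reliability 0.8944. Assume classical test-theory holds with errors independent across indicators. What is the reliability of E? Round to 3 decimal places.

0.920

Var(O+E) = 2 + 2·0.42 = 2.840.
True-score variance = ρ_O + ρ_E + 2·0.42, so 0.8944 = (0.78 + ρ_E + 0.84) / 2.840.
ρ_E = 0.8944·2.840 − 0.78 − 0.84 = 0.920.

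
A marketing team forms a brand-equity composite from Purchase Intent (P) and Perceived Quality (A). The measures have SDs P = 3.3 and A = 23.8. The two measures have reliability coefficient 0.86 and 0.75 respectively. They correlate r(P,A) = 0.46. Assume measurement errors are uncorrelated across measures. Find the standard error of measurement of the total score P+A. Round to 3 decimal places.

Var(total) = 577.33 + 72.2568 = 649.587.
True-score variance = 434.195 + 72.2568 = 506.452, so reliability = 0.7797.
Error variance = 649.587 − 506.452 = 143.135; SEM = √143.135 = 11.964.

11.964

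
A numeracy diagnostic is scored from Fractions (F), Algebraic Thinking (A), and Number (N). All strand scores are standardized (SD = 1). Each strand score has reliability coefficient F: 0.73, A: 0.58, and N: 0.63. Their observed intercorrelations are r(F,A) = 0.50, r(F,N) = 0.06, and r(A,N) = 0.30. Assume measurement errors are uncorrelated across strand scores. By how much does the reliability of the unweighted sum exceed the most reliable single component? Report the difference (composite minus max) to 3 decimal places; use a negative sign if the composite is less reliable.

Var(sum) = 3 + 1.72 = 4.72; true-score variance = 1.94 + 1.72 = 3.66; composite reliability = 0.7754.
Max component reliability = 0.7300.
Difference = 0.7754 − 0.7300 = 0.045.

0.045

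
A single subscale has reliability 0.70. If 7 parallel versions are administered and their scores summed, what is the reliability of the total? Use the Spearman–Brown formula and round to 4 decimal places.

0.9423

ρ_k = kρ / (1 + (k−1)ρ) = 7·0.70 / (1 + 6·0.70) = 4.900 / 5.200 = 0.9423.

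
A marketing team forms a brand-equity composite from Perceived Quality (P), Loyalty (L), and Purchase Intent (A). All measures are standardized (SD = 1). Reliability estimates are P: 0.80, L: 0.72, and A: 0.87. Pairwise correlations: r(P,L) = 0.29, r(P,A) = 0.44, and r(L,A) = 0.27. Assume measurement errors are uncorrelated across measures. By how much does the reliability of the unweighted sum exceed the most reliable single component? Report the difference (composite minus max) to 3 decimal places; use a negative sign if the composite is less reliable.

Var(sum) = 3 + 2 = 5; true-score variance = 2.39 + 2 = 4.39; composite reliability = 0.8780.
Max component reliability = 0.8700.
Difference = 0.8780 − 0.8700 = 0.008.

0.008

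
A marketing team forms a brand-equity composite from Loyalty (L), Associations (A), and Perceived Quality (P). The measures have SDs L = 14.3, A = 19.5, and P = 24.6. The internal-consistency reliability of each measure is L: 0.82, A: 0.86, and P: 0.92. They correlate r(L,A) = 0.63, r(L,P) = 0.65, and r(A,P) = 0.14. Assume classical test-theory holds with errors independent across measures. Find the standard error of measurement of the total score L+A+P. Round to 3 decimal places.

11.767

Var(total) = 1189.9 + 942.981 = 2132.88.
True-score variance = 1051.44 + 942.981 = 1994.43, so reliability = 0.9351.
Error variance = 2132.88 − 1994.43 = 138.456; SEM = √138.456 = 11.767.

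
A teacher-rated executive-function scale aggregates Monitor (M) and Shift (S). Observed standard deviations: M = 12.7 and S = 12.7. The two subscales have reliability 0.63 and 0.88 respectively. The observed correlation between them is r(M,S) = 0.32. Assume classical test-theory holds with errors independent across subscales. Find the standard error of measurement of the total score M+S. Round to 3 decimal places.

8.890

Var(total) = 322.58 + 103.226 = 425.806.
True-score variance = 243.548 + 103.226 = 346.773, so reliability = 0.8144.
Error variance = 425.806 − 346.773 = 79.0321; SEM = √79.0321 = 8.890.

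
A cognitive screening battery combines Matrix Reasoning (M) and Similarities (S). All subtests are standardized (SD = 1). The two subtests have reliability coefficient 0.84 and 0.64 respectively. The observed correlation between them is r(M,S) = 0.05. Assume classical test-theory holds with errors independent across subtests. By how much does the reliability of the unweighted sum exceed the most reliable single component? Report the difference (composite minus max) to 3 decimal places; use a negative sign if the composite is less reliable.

Var(sum) = 2 + 0.1 = 2.1; true-score variance = 1.48 + 0.1 = 1.58; composite reliability = 0.7524.
Max component reliability = 0.8400.
Difference = 0.7524 − 0.8400 = -0.088.

-0.088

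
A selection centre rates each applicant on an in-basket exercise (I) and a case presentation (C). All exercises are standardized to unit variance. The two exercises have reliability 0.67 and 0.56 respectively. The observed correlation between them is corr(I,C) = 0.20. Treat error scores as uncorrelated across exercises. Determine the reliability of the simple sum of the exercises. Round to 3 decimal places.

0.679

Var(I+C) = 2 + 2·[0.20] = 2 + 0.4 = 2.4.
With uncorrelated errors the cross-covariances are all true-score covariance, so they carry over unchanged; only the diagonal terms shrink to ρᵢσᵢ².
True-score variance = [0.67 + 0.56] + 0.4 = 1.23 + 0.4 = 1.63.
Reliability = 1.63 / 2.4 = 0.679.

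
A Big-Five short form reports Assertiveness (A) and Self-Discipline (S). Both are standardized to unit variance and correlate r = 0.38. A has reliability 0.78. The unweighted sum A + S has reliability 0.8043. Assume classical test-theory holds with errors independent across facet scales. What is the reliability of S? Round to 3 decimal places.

Var(A+S) = 2 + 2·0.38 = 2.760.
True-score variance = ρ_A + ρ_S + 2·0.38, so 0.8043 = (0.78 + ρ_S + 0.76) / 2.760.
ρ_S = 0.8043·2.760 − 0.78 − 0.76 = 0.680.

0.680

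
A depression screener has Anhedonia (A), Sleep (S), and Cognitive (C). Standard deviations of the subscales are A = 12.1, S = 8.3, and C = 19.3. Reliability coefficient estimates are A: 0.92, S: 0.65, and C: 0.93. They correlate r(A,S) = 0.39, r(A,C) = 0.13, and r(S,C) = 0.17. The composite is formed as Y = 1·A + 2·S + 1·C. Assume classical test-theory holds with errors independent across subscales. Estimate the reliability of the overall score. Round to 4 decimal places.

Var(Y) = 12.1² + 2²·8.3² + 19.3² + 2·[2·12.1·8.3·0.39 + 12.1·19.3·0.13 + 2·8.3·19.3·0.17] = 794.46 + 326.318 = 1120.78.
With uncorrelated errors the cross-covariances are all true-score covariance, so they carry over unchanged; only the diagonal terms shrink to ρᵢσᵢ².
True-score variance = [12.1²·0.92 + 2²·8.3²·0.65 + 19.3²·0.93] + 326.318 = 660.227 + 326.318 = 986.545.
Reliability = 986.545 / 1120.78 = 0.8802.

0.8802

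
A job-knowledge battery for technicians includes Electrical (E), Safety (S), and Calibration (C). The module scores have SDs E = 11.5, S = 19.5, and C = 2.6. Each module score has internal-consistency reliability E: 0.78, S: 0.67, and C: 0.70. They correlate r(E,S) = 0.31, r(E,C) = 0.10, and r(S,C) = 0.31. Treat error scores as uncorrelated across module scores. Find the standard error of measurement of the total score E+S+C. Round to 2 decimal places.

Var(total) = 519.26 + 176.449 = 695.709.
True-score variance = 362.655 + 176.449 = 539.104, so reliability = 0.7749.
Error variance = 695.709 − 539.104 = 156.605; SEM = √156.605 = 12.51.

12.51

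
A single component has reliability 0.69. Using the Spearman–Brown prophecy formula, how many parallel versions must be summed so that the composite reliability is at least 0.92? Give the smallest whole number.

k ≥ ρ*(1−ρ₁)/(ρ₁(1−ρ*)) = 0.92·0.31 / (0.69·0.08) = 5.167.
Smallest integer k = 6.

6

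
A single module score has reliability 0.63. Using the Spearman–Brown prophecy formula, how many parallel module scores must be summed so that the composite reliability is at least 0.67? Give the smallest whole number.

k ≥ ρ*(1−ρ₁)/(ρ₁(1−ρ*)) = 0.67·0.37 / (0.63·0.33) = 1.192.
Smallest integer k = 2.

2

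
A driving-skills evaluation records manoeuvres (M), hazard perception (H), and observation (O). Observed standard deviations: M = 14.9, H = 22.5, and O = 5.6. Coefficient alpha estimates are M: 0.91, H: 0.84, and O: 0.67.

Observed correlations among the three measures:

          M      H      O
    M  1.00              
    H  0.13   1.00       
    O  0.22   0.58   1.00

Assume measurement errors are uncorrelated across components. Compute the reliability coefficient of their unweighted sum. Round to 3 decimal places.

Var(M+H+O) = 14.9² + 22.5² + 5.6² + 2·[14.9·22.5·0.13 + 14.9·5.6·0.22 + 22.5·5.6·0.58] = 759.62 + 270.039 = 1029.66.
With uncorrelated errors the cross-covariances are all true-score covariance, so they carry over unchanged; only the diagonal terms shrink to ρᵢσᵢ².
True-score variance = [14.9²·0.91 + 22.5²·0.84 + 5.6²·0.67] + 270.039 = 648.29 + 270.039 = 918.329.
Reliability = 918.329 / 1029.66 = 0.892.

0.892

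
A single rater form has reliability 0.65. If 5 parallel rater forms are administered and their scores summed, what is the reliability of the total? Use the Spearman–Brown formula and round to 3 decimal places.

ρ_k = kρ / (1 + (k−1)ρ) = 5·0.65 / (1 + 4·0.65) = 3.250 / 3.600 = 0.903.

0.903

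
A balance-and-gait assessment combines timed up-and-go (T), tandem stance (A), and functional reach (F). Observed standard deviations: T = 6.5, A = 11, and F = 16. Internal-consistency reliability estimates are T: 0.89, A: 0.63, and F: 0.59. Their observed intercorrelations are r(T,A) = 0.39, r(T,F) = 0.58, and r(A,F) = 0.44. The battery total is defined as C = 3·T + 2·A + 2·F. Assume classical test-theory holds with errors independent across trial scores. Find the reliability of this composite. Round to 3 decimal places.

Var(C) = 3²·6.5² + 2²·11² + 2²·16² + 2·[6·6.5·11·0.39 + 6·6.5·16·0.58 + 4·11·16·0.44] = 1888.25 + 1677.98 = 3566.23.
With uncorrelated errors the cross-covariances are all true-score covariance, so they carry over unchanged; only the diagonal terms shrink to ρᵢσᵢ².
True-score variance = [3²·6.5²·0.89 + 2²·11²·0.63 + 2²·16²·0.59] + 1677.98 = 1247.5 + 1677.98 = 2925.48.
Reliability = 2925.48 / 3566.23 = 0.820.

0.820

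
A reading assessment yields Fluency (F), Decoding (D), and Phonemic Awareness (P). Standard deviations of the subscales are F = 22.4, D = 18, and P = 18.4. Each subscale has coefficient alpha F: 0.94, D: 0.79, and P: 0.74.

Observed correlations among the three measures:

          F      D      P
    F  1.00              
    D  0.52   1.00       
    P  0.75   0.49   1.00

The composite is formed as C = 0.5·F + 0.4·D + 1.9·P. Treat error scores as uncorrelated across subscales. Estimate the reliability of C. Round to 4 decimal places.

Var(C) = 0.5²·22.4² + 0.4²·18² + 1.9²·18.4² + 2·[0.2·22.4·18·0.52 + 0.95·22.4·18.4·0.75 + 0.76·18·18.4·0.49] = 1399.48 + 917.871 = 2317.35.
With uncorrelated errors the cross-covariances are all true-score covariance, so they carry over unchanged; only the diagonal terms shrink to ρᵢσᵢ².
True-score variance = [0.5²·22.4²·0.94 + 0.4²·18²·0.79 + 1.9²·18.4²·0.74] + 917.871 = 1063.3 + 917.871 = 1981.17.
Reliability = 1981.17 / 2317.35 = 0.8549.

0.8549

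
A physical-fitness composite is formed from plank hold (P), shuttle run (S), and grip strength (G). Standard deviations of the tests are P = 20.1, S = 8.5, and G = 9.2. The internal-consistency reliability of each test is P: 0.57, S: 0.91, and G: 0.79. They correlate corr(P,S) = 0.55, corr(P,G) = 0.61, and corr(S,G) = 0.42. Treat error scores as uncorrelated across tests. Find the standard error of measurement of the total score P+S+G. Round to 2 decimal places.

14.07

Var(total) = 560.9 + 479.225 = 1040.13.
True-score variance = 362.899 + 479.225 = 842.124, so reliability = 0.8096.
Error variance = 1040.13 − 842.124 = 198.001; SEM = √198.001 = 14.07.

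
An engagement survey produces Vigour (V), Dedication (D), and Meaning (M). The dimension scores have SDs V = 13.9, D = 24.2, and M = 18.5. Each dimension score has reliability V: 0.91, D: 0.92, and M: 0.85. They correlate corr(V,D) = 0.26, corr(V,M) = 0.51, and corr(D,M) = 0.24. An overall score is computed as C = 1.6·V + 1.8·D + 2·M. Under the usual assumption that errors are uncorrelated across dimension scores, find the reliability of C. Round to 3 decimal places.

0.932

Var(C) = 1.6²·13.9² + 1.8²·24.2² + 2²·18.5² + 2·[2.88·13.9·24.2·0.26 + 3.2·13.9·18.5·0.51 + 3.6·24.2·18.5·0.24] = 3761.09 + 2116.73 = 5877.82.
Under uncorrelated errors the observed covariances equal the true-score covariances, so only the own-variance terms attenuate.
True-score variance = [1.6²·13.9²·0.91 + 1.8²·24.2²·0.92 + 2²·18.5²·0.85] + 2116.73 = 3359.43 + 2116.73 = 5476.15.
Reliability = 5476.15 / 5877.82 = 0.932.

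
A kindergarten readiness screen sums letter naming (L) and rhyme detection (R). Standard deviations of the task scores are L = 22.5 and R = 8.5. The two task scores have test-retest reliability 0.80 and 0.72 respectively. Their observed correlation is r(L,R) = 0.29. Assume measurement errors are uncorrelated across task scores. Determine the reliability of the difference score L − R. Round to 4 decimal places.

0.7402

Var(L−R) = 22.5² + 8.5² − 2·22.5·8.5·0.29 = 578.5 − 110.925 = 467.575.
Because errors are independent across components, Cov(Tᵢ,Tⱼ) = Cov(Xᵢ,Xⱼ); the off-diagonal part of the true-score variance is the same as above.
True-score variance = [22.5²·0.80 + 8.5²·0.72] − 110.925 = 457.02 − 110.925 = 346.095.
Reliability = 346.095 / 467.575 = 0.7402.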